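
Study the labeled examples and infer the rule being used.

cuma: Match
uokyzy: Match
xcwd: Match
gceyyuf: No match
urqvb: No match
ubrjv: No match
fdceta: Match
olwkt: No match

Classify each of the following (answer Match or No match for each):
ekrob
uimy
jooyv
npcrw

A rule that fits every label: even length — true of each 'Match' example, false of each 'No match' one.
ekrob: length 5, lacks this property → No match. uimy: length 4, has this property → Match. jooyv: length 5, lacks this property → No match. npcrw: length 5, lacks this property → No match.

No match, Match, No match, No match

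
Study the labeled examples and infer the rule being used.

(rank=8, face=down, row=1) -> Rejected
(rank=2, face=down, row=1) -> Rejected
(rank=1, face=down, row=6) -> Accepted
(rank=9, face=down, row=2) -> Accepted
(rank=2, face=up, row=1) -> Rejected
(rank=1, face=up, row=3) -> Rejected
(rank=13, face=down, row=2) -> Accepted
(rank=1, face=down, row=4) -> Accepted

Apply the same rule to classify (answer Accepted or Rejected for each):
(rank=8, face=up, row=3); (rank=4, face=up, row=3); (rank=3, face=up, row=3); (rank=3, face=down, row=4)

Rejected, Rejected, Rejected, Accepted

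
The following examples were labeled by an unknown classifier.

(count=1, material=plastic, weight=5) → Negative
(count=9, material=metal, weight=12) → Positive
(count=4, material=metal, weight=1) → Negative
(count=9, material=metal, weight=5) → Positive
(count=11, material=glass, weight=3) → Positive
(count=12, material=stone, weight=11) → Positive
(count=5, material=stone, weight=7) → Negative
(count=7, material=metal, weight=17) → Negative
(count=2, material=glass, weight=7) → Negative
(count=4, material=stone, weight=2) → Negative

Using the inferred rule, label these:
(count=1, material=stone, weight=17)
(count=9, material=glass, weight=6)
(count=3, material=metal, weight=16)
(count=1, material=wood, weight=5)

One predicate separates the groups cleanly: count ≥ 9.
Negative: (count=1, material=stone, weight=17), since count = 1. Positive: (count=9, material=glass, weight=6), since count = 9. Negative: (count=3, material=metal, weight=16), since count = 3. Negative: (count=1, material=wood, weight=5), since count = 1.

Negative, Positive, Negative, Negative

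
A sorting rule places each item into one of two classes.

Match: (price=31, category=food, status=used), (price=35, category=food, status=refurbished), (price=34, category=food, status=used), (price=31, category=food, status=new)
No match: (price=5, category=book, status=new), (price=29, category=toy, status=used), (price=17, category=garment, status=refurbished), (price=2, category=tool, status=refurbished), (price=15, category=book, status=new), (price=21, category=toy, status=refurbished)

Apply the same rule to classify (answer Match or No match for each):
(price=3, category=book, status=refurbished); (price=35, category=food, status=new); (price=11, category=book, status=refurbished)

No match, Match, No match

Rule: category is food. This holds for each 'Match' example and fails for each 'No match' one.
(price=3, category=book, status=refurbished): category is book, fails this test → No match. (price=35, category=food, status=new): category is food, satisfies this → Match. (price=11, category=book, status=refurbished): category is book, fails this test → No match.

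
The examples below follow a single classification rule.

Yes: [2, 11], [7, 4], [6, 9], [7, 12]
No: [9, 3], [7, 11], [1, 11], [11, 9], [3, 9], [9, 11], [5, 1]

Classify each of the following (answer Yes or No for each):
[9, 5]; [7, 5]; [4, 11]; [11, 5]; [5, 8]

No, No, Yes, No, Yes

'Yes' ⟺ sum is odd.
[9, 5] — 9+5 = 14, hence No.
[7, 5] — 7+5 = 12, hence No.
[4, 11] — 4+11 = 15, hence Yes.
[11, 5] — 11+5 = 16, hence No.
[5, 8] — 5+8 = 13, hence Yes.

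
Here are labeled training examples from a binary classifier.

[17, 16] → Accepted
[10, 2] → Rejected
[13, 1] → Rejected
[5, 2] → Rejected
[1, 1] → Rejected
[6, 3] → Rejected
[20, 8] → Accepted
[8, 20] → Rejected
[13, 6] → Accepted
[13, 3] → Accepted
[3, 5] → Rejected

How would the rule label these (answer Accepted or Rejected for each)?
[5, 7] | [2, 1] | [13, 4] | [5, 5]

Rejected, Rejected, Accepted, Rejected

'Accepted' ⟺ first > second AND sum ≥ 16.
[5, 7] → 5 < 7, 5+7 = 12 → Rejected. [2, 1] → 2 > 1, 2+1 = 3 → Rejected. [13, 4] → 13 > 4, 13+4 = 17 → Accepted. [5, 5] → 5 = 5, 5+5 = 10 → Rejected.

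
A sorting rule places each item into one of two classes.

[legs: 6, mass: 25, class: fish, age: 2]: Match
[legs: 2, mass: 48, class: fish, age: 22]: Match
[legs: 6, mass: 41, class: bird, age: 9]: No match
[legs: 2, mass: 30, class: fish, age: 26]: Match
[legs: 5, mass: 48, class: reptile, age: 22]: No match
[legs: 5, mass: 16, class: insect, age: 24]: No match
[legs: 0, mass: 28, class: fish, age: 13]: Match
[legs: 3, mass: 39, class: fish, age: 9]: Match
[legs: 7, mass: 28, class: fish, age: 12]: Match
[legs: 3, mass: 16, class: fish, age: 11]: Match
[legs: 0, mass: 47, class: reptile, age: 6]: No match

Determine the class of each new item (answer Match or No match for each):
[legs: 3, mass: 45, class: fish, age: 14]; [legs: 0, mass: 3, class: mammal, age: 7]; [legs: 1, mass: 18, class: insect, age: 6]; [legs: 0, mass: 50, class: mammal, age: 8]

Match, No match, No match, No match

All 'Match' examples share one property — class is fish — and every 'No match' example lacks it.
[legs: 3, mass: 45, class: fish, age: 14]: class is fish, has this property → Match.
[legs: 0, mass: 3, class: mammal, age: 7]: class is mammal, lacks this property → No match.
[legs: 1, mass: 18, class: insect, age: 6]: class is insect, lacks this property → No match.
[legs: 0, mass: 50, class: mammal, age: 8]: class is mammal, lacks this property → No match.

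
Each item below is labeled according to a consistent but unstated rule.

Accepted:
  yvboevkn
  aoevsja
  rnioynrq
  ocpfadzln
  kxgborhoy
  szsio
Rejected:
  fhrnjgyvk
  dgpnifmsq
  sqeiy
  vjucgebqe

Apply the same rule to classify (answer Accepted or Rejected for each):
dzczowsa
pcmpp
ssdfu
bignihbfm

Accepted, Rejected, Rejected, Rejected

The simplest hypothesis consistent with all the labels is: contains 'o'.
dzczowsa: has 'o', checks out → Accepted.
pcmpp: no 'o', fails this test → Rejected.
ssdfu: no 'o', fails this test → Rejected.
bignihbfm: no 'o', fails this test → Rejected.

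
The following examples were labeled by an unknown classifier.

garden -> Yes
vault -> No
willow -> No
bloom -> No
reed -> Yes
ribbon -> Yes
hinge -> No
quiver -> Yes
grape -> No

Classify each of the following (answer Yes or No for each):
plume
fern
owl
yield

No, Yes, No, No

The distinguishing property — even length AND contains 'r' — holds for all the 'Yes' cases and none of the 'No' cases.
plume → length 5, no 'r' → No. fern → length 4, has 'r' → Yes. owl → length 3, no 'r' → No. yield → length 5, no 'r' → No.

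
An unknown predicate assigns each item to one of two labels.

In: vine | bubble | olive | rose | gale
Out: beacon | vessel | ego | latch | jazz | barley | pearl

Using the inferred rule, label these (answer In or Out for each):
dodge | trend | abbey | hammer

The distinguishing property — ends with 'e' — holds for all the 'In' cases and none of the 'Out' cases.
dodge: ends with 'e', matches → In. trend: ends with 'd', fails this test → Out. abbey: ends with 'y', fails this test → Out. hammer: ends with 'r', fails this test → Out.

In, Out, Out, Out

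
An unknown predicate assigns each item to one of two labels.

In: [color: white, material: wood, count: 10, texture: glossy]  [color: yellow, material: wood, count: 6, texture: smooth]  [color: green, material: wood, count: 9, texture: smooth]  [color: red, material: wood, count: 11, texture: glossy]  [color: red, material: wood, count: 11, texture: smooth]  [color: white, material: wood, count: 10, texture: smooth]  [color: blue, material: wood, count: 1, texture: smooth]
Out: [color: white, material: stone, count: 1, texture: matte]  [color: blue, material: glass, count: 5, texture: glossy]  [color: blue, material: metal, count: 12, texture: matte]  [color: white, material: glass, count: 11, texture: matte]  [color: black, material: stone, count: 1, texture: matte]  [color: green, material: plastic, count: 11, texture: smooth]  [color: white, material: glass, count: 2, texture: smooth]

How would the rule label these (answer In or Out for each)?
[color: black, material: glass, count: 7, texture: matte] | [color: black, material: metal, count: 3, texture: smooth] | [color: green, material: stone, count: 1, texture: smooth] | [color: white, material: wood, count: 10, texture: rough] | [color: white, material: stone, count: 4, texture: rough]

Out, Out, Out, In, Out

The common property of the 'In' items is: material is wood. No 'Out' item has it.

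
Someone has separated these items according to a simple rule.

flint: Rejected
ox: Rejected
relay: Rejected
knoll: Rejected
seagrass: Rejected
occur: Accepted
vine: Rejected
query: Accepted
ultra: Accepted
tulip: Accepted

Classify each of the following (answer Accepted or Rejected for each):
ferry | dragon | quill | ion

Rejected, Rejected, Accepted, Rejected

The simplest hypothesis consistent with all the labels is: contains 'u'.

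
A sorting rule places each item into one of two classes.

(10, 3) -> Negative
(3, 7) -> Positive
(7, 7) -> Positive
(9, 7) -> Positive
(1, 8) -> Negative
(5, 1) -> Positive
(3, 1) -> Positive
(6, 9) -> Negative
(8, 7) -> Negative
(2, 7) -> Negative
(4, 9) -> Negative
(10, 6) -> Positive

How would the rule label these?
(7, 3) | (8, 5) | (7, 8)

Every 'Positive' example satisfies: sum is even. None of the 'Negative' examples do.

Positive, Negative, Negative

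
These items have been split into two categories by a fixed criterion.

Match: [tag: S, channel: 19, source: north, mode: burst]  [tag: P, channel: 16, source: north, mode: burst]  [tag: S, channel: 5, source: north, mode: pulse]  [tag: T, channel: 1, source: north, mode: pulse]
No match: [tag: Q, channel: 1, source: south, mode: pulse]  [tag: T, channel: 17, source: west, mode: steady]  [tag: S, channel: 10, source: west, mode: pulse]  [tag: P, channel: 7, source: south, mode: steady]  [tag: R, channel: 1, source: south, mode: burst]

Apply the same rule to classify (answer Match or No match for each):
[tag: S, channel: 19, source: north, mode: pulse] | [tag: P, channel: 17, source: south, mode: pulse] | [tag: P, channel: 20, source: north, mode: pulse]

A rule that fits every label: source is north — true of each 'Match' example, false of each 'No match' one.
[tag: S, channel: 19, source: north, mode: pulse]: source is north, fits → Match. [tag: P, channel: 17, source: south, mode: pulse]: source is south, doesn't match → No match. [tag: P, channel: 20, source: north, mode: pulse]: source is north, fits → Match.

Match, No match, Match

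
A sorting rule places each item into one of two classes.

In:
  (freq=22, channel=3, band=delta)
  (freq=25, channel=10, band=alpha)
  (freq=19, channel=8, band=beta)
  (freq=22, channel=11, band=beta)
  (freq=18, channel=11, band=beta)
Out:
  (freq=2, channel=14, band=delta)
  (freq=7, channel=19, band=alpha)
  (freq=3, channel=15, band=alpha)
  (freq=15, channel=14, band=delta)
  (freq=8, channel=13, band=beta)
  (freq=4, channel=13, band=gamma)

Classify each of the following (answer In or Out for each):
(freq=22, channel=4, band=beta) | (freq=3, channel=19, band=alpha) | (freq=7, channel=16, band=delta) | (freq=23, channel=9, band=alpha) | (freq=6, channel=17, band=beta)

The distinguishing property — freq ≥ 18 — holds for all the 'In' cases and none of the 'Out' cases.
(freq=22, channel=4, band=beta): freq = 22 — qualifies, so In.
(freq=3, channel=19, band=alpha): freq = 3 — fails this test, so Out.
(freq=7, channel=16, band=delta): freq = 7 — fails this test, so Out.
(freq=23, channel=9, band=alpha): freq = 23 — qualifies, so In.
(freq=6, channel=17, band=beta): freq = 6 — fails this test, so Out.

In, Out, Out, In, Out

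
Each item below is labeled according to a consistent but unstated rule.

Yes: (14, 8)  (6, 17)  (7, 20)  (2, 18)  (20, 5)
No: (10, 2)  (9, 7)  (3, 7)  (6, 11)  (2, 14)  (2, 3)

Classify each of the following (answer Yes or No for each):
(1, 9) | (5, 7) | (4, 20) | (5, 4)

No, No, Yes, No

The pattern is that an item is 'Yes' exactly when: sum ≥ 20.
(1, 9) — 1+9 = 10, hence No.
(5, 7) — 5+7 = 12, hence No.
(4, 20) — 4+20 = 24, hence Yes.
(5, 4) — 5+4 = 9, hence No.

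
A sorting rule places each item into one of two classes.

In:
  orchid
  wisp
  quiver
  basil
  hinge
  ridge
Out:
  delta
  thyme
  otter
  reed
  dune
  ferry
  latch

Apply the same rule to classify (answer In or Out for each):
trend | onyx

The pattern is that an item is 'In' exactly when: contains 'i'.
trend: Out (no 'i').
onyx: Out (no 'i').

Out, Out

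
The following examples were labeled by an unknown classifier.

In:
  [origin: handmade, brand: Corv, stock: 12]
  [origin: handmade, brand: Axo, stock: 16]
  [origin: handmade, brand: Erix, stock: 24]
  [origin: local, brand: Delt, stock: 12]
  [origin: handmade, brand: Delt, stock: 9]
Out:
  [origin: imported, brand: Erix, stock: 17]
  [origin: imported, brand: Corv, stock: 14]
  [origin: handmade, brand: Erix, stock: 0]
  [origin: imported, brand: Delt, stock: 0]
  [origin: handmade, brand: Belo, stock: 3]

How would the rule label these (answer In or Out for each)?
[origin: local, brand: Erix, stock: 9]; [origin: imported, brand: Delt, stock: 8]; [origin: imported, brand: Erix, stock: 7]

The rule appears to be: origin is not imported AND stock ≥ 9.
In: [origin: local, brand: Erix, stock: 9], since origin is local, stock = 9.
Out: [origin: imported, brand: Delt, stock: 8], since origin is imported, stock = 8.
Out: [origin: imported, brand: Erix, stock: 7], since origin is imported, stock = 7.

In, Out, Out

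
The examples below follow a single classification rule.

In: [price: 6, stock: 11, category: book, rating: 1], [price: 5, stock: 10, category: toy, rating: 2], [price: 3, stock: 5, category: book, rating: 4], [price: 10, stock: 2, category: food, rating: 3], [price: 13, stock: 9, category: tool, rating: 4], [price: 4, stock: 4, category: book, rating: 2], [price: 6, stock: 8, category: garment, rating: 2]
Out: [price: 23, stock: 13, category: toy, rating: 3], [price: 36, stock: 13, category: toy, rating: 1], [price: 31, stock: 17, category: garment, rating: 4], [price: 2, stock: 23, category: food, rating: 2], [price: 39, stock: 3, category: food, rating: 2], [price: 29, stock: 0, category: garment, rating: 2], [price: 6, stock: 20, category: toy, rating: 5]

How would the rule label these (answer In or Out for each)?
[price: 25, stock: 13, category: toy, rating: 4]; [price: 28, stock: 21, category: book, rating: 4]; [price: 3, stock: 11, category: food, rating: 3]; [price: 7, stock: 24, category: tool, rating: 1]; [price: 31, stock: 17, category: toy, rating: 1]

Every 'In' example satisfies: stock ≤ 11 AND price ≤ 13. None of the 'Out' examples do.
[price: 25, stock: 13, category: toy, rating: 4]: stock = 13, price = 25, does not satisfy this → Out.
[price: 28, stock: 21, category: book, rating: 4]: stock = 21, price = 28, does not satisfy this → Out.
[price: 3, stock: 11, category: food, rating: 3]: stock = 11, price = 3, fits → In.
[price: 7, stock: 24, category: tool, rating: 1]: stock = 24, price = 7, does not satisfy this → Out.
[price: 31, stock: 17, category: toy, rating: 1]: stock = 17, price = 31, does not satisfy this → Out.

Out, Out, In, Out, Out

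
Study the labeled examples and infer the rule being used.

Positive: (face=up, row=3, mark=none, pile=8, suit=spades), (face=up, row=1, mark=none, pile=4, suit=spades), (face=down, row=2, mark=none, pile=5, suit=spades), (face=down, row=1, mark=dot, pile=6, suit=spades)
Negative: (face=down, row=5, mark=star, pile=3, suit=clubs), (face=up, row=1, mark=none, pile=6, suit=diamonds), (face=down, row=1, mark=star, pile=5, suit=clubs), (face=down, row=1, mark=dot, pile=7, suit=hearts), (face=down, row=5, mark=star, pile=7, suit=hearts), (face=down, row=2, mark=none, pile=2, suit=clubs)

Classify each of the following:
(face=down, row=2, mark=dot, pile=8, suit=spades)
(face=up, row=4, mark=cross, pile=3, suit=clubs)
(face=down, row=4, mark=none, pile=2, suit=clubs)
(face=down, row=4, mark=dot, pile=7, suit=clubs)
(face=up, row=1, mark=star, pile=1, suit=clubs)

Positive, Negative, Negative, Negative, Negative

'Positive' ⟺ suit is spades.
(face=down, row=2, mark=dot, pile=8, suit=spades) → suit is spades → Positive.
(face=up, row=4, mark=cross, pile=3, suit=clubs) → suit is clubs → Negative.
(face=down, row=4, mark=none, pile=2, suit=clubs) → suit is clubs → Negative.
(face=down, row=4, mark=dot, pile=7, suit=clubs) → suit is clubs → Negative.
(face=up, row=1, mark=star, pile=1, suit=clubs) → suit is clubs → Negative.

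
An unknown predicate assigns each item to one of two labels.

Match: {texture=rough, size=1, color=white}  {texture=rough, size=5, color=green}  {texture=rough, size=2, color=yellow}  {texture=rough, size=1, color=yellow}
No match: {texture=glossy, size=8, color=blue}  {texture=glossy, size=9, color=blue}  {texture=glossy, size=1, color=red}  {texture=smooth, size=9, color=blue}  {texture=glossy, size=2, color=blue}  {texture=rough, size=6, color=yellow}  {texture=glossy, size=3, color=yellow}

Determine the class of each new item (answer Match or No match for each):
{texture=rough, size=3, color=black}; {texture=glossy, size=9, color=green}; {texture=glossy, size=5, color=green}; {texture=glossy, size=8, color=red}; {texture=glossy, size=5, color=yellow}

Match, No match, No match, No match, No match

A rule that fits every label: texture is rough AND size ≤ 5 — true of each 'Match' example, false of each 'No match' one.
{texture=rough, size=3, color=black} → texture is rough, size = 3 → Match. {texture=glossy, size=9, color=green} → texture is glossy, size = 9 → No match. {texture=glossy, size=5, color=green} → texture is glossy, size = 5 → No match. {texture=glossy, size=8, color=red} → texture is glossy, size = 8 → No match. {texture=glossy, size=5, color=yellow} → texture is glossy, size = 5 → No match.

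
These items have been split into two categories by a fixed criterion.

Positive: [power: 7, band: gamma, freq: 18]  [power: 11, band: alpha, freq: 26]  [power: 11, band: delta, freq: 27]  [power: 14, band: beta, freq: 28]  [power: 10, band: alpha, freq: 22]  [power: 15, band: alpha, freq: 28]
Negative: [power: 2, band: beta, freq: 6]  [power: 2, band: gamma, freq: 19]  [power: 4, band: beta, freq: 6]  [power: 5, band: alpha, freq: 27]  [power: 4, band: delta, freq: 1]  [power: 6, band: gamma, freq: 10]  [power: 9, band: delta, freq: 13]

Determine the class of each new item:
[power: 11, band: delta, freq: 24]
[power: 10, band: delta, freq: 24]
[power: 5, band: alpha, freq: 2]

Every 'Positive' example satisfies: freq ≥ 18 AND power ≥ 6. None of the 'Negative' examples do.
[power: 11, band: delta, freq: 24] → freq = 24, power = 11 → Positive. [power: 10, band: delta, freq: 24] → freq = 24, power = 10 → Positive. [power: 5, band: alpha, freq: 2] → freq = 2, power = 5 → Negative.

Positive, Positive, Negative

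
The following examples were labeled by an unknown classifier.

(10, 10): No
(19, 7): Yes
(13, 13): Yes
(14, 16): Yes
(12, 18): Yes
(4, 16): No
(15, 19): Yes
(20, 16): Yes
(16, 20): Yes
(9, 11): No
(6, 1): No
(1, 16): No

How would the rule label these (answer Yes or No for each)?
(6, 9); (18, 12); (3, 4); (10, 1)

No, Yes, No, No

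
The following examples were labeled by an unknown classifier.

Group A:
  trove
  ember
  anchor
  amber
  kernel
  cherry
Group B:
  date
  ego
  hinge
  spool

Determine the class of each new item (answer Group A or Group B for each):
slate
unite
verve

Group B, Group B, Group A

A rule that fits every label: contains 'r' — true of each 'Group A' example, false of each 'Group B' one.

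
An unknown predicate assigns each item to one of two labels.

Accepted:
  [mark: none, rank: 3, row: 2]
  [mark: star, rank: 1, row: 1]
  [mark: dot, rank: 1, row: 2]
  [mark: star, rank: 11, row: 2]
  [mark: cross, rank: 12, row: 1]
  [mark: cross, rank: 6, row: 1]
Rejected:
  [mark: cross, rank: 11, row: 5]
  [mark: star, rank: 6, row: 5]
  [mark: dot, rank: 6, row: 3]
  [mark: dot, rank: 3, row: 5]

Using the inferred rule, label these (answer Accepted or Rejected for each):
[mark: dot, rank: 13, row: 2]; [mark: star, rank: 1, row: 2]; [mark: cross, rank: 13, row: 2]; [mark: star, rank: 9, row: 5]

Accepted, Accepted, Accepted, Rejected

The simplest hypothesis consistent with all the labels is: row ≤ 2.
[mark: dot, rank: 13, row: 2]: Accepted (row = 2). [mark: star, rank: 1, row: 2]: Accepted (row = 2). [mark: cross, rank: 13, row: 2]: Accepted (row = 2). [mark: star, rank: 9, row: 5]: Rejected (row = 5).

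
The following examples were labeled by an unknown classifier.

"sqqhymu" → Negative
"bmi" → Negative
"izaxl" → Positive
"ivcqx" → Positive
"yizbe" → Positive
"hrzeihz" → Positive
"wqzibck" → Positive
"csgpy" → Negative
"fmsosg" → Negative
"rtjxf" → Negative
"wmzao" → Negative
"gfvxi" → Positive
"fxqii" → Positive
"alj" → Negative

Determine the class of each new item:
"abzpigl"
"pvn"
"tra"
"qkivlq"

Positive, Negative, Negative, Positive

The rule appears to be: length ≥ 5 AND contains 'i'.
Positive: "abzpigl", since length 7, has 'i'. Negative: "pvn", since length 3, no 'i'. Negative: "tra", since length 3, no 'i'. Positive: "qkivlq", since length 6, has 'i'.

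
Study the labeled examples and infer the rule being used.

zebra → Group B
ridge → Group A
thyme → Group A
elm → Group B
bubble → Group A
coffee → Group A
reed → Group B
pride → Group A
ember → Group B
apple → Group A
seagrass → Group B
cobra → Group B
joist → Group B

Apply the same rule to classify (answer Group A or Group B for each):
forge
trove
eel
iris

The common property of the 'Group A' items is: ends with 'e'. No 'Group B' item has it.
forge → ends with 'e' → Group A.
trove → ends with 'e' → Group A.
eel → ends with 'l' → Group B.
iris → ends with 's' → Group B.

Group A, Group A, Group B, Group B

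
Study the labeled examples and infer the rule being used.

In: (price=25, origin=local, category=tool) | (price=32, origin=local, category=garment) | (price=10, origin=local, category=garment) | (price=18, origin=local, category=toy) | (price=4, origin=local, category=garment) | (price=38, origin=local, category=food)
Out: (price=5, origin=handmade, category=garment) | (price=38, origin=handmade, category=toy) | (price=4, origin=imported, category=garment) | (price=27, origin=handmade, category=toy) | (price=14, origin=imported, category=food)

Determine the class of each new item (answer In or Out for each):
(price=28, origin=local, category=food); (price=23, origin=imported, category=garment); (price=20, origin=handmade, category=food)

In, Out, Out

The rule appears to be: origin is local.
In: (price=28, origin=local, category=food), since origin is local.
Out: (price=23, origin=imported, category=garment), since origin is imported.
Out: (price=20, origin=handmade, category=food), since origin is handmade.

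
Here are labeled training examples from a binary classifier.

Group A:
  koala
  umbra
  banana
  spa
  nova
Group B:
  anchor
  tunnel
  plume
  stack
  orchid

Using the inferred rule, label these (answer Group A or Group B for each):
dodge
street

Group B, Group B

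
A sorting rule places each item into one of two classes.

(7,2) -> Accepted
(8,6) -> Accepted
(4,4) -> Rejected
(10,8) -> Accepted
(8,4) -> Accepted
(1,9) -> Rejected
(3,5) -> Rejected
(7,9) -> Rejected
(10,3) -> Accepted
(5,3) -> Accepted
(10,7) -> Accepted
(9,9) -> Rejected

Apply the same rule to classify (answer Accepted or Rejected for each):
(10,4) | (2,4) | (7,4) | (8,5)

Accepted, Rejected, Accepted, Accepted

Checking candidate rules against both groups, what survives is: first > second.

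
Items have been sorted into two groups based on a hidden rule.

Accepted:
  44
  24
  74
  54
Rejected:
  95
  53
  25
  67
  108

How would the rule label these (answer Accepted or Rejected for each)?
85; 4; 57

The distinguishing property — ends in digit 4 — holds for all the 'Accepted' cases and none of the 'Rejected' cases.
85 — last digit 5, hence Rejected.
4 — last digit 4, hence Accepted.
57 — last digit 7, hence Rejected.

Rejected, Accepted, Rejected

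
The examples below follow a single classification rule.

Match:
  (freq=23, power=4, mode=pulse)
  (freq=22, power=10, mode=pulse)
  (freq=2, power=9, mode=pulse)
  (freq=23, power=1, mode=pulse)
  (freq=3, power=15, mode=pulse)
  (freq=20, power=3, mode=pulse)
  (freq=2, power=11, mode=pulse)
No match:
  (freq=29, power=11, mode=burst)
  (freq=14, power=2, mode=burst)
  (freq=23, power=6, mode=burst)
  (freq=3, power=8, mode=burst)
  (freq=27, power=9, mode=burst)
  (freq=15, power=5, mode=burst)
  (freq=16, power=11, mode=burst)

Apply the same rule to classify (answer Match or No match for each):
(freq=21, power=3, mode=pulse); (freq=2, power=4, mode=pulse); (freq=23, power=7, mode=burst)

Match, Match, No match

The pattern is that an item is 'Match' exactly when: mode is pulse.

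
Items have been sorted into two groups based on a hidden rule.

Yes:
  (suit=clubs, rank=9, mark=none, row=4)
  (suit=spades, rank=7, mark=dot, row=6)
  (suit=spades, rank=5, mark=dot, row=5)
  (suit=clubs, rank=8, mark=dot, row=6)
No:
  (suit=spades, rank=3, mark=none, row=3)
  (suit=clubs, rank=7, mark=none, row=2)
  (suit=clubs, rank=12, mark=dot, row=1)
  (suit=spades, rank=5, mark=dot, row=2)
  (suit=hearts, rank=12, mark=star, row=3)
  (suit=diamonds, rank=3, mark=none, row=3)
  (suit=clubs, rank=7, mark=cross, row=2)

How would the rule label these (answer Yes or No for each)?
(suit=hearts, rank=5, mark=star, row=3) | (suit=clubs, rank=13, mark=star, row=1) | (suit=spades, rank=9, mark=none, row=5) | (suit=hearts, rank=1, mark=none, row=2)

No, No, Yes, No

All 'Yes' examples share one property — row ≥ 4 — and every 'No' example lacks it.
(suit=hearts, rank=5, mark=star, row=3) — row = 3, hence No. (suit=clubs, rank=13, mark=star, row=1) — row = 1, hence No. (suit=spades, rank=9, mark=none, row=5) — row = 5, hence Yes. (suit=hearts, rank=1, mark=none, row=2) — row = 2, hence No.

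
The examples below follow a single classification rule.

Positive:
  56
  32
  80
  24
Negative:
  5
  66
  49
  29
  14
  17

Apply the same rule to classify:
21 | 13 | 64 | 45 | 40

Negative, Negative, Positive, Negative, Positive

Every 'Positive' example satisfies: multiple of 4. None of the 'Negative' examples do.
21: 21 = 4·5 + 1, fails this test → Negative. 13: 13 = 4·3 + 1, fails this test → Negative. 64: 64 = 4·16, qualifies → Positive. 45: 45 = 4·11 + 1, fails this test → Negative. 40: 40 = 4·10, qualifies → Positive.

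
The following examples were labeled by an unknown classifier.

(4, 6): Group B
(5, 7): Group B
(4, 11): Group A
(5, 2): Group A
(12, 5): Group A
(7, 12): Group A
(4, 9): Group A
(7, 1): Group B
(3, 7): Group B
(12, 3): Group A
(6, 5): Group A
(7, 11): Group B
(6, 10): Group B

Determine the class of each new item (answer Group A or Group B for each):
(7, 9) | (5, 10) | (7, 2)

Group B, Group A, Group A

A rule that fits every label: sum is odd — true of each 'Group A' example, false of each 'Group B' one.
(7, 9): 7+9 = 16 — fails the rule, so Group B.
(5, 10): 5+10 = 15 — has this property, so Group A.
(7, 2): 7+2 = 9 — has this property, so Group A.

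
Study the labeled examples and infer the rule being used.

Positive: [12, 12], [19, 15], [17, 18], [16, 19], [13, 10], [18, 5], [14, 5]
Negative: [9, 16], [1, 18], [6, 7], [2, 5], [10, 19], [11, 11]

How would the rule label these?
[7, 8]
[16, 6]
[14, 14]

Negative, Positive, Positive

The rule appears to be: first ≥ 12.
Negative: [7, 8], since first 7. Positive: [16, 6], since first 16. Positive: [14, 14], since first 14.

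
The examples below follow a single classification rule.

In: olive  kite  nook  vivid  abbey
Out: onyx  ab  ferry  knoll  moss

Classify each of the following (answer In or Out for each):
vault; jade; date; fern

In, In, In, Out

A rule that fits every label: has ≥ 2 vowels — true of each 'In' example, false of each 'Out' one.
vault — 2 vowels, hence In.
jade — 2 vowels, hence In.
date — 2 vowels, hence In.
fern — 1 vowel, hence Out.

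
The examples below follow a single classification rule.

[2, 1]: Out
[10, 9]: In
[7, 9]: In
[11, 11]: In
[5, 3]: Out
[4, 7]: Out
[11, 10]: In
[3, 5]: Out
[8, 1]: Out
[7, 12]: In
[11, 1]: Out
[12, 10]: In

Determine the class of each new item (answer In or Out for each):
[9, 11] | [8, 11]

In, In

The rule appears to be: sum ≥ 16.
[9, 11] — 9+11 = 20, hence In. [8, 11] — 8+11 = 19, hence In.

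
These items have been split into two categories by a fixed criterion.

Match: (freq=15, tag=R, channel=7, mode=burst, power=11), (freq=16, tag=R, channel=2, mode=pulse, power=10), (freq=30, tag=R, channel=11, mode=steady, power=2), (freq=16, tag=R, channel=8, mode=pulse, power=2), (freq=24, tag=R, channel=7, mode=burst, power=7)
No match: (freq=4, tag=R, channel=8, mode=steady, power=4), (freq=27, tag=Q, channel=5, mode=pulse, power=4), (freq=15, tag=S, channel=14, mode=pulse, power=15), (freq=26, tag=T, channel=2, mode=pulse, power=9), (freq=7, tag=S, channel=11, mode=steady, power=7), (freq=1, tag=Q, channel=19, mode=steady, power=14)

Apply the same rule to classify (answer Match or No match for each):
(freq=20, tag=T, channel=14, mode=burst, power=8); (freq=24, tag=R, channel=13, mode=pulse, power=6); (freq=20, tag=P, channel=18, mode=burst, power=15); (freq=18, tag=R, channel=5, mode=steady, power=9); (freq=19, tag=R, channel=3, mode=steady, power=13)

All 'Match' examples share one property — tag is R AND freq ≥ 7 — and every 'No match' example lacks it.
(freq=20, tag=T, channel=14, mode=burst, power=8) → tag is T, freq = 20 → No match. (freq=24, tag=R, channel=13, mode=pulse, power=6) → tag is R, freq = 24 → Match. (freq=20, tag=P, channel=18, mode=burst, power=15) → tag is P, freq = 20 → No match. (freq=18, tag=R, channel=5, mode=steady, power=9) → tag is R, freq = 18 → Match. (freq=19, tag=R, channel=3, mode=steady, power=13) → tag is R, freq = 19 → Match.

No match, Match, No match, Match, Match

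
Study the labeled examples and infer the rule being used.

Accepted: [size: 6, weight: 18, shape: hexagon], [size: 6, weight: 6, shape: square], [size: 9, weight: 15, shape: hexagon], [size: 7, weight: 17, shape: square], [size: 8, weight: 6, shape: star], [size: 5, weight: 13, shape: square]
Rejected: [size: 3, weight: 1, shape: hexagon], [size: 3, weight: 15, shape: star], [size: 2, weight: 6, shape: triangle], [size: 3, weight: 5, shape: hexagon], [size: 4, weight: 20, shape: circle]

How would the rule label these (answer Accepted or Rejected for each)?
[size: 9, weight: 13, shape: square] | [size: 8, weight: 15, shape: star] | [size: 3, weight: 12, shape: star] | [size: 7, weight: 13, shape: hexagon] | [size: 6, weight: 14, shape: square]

Accepted, Accepted, Rejected, Accepted, Accepted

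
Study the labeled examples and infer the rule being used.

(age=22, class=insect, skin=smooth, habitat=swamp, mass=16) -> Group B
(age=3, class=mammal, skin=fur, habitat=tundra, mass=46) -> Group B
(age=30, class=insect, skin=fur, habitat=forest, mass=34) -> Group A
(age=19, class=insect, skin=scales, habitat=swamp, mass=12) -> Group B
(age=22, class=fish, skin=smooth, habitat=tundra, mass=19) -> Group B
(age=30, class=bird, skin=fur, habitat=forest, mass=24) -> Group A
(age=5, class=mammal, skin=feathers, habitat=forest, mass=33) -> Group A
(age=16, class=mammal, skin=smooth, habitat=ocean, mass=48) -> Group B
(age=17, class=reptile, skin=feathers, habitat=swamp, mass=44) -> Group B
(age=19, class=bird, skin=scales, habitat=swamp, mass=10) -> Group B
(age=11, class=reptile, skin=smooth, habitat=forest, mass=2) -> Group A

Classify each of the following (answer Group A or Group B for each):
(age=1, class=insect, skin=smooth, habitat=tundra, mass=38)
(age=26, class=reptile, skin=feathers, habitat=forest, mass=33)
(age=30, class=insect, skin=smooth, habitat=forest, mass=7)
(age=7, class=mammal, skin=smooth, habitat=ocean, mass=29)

The pattern is that an item is 'Group A' exactly when: habitat is forest.
(age=1, class=insect, skin=smooth, habitat=tundra, mass=38) — habitat is tundra, hence Group B. (age=26, class=reptile, skin=feathers, habitat=forest, mass=33) — habitat is forest, hence Group A. (age=30, class=insect, skin=smooth, habitat=forest, mass=7) — habitat is forest, hence Group A. (age=7, class=mammal, skin=smooth, habitat=ocean, mass=29) — habitat is ocean, hence Group B.

Group B, Group A, Group A, Group B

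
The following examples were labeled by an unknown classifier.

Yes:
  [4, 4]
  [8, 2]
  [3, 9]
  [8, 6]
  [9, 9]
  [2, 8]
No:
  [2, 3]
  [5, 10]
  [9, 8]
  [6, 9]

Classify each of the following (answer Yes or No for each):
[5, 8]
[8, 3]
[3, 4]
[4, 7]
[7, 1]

No, No, No, No, Yes

Every 'Yes' example satisfies: sum is even. None of the 'No' examples do.
[5, 8] — 5+8 = 13, hence No.
[8, 3] — 8+3 = 11, hence No.
[3, 4] — 3+4 = 7, hence No.
[4, 7] — 4+7 = 11, hence No.
[7, 1] — 7+1 = 8, hence Yes.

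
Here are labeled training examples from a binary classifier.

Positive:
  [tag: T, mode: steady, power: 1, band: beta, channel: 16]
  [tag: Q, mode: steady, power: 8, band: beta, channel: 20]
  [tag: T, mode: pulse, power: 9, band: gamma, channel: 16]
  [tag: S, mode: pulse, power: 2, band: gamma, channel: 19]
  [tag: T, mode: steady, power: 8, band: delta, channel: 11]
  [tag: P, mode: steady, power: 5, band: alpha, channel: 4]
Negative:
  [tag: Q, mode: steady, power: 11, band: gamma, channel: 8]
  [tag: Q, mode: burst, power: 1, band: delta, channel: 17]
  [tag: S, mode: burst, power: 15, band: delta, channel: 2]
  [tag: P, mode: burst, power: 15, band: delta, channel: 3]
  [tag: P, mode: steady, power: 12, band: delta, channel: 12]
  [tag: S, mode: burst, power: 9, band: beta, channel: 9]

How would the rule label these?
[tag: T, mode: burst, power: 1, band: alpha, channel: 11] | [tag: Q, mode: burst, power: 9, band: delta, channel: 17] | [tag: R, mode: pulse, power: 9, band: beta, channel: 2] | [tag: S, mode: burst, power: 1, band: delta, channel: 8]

The pattern is that an item is 'Positive' exactly when: mode is not burst AND power ≤ 9.
Negative: [tag: T, mode: burst, power: 1, band: alpha, channel: 11], since mode is burst, power = 1.
Negative: [tag: Q, mode: burst, power: 9, band: delta, channel: 17], since mode is burst, power = 9.
Positive: [tag: R, mode: pulse, power: 9, band: beta, channel: 2], since mode is pulse, power = 9.
Negative: [tag: S, mode: burst, power: 1, band: delta, channel: 8], since mode is burst, power = 1.

Negative, Negative, Positive, Negative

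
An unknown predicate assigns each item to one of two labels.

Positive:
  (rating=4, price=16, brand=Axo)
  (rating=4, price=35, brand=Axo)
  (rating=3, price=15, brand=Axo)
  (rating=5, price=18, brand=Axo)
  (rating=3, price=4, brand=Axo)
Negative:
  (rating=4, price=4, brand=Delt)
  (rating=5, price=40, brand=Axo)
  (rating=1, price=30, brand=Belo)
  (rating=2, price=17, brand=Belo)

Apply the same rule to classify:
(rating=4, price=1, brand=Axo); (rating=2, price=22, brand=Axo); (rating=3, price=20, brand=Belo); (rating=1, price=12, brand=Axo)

Positive, Positive, Negative, Positive

'Positive' ⟺ brand is Axo AND price ≤ 35.
(rating=4, price=1, brand=Axo) → brand is Axo, price = 1 → Positive.
(rating=2, price=22, brand=Axo) → brand is Axo, price = 22 → Positive.
(rating=3, price=20, brand=Belo) → brand is Belo, price = 20 → Negative.
(rating=1, price=12, brand=Axo) → brand is Axo, price = 12 → Positive.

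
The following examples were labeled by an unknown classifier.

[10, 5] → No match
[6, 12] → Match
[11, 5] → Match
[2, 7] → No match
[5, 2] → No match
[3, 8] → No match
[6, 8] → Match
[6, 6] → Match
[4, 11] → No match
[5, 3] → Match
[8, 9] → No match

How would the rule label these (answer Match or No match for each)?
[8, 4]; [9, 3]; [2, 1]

'Match' ⟺ sum is even.

Match, Match, No match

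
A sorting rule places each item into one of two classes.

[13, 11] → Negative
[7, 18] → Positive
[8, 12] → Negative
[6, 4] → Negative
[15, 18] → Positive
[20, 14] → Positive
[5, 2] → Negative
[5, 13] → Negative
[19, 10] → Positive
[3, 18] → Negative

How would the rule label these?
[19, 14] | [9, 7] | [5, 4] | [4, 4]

Positive, Negative, Negative, Negative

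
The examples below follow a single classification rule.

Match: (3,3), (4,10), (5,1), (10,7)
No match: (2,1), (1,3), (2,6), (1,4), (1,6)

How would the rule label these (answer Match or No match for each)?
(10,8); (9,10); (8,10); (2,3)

Match, Match, Match, No match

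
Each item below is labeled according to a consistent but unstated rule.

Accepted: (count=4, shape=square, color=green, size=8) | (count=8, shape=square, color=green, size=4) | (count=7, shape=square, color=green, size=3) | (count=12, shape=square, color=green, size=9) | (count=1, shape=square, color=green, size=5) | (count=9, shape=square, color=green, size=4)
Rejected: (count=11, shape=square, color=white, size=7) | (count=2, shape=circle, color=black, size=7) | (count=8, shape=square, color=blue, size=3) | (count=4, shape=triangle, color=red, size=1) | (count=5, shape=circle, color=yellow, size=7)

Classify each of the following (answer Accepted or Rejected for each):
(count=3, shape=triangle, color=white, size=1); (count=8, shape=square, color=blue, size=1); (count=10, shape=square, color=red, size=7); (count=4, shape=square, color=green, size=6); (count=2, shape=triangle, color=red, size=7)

Every 'Accepted' example satisfies: color is green. None of the 'Rejected' examples do.
(count=3, shape=triangle, color=white, size=1) — color is white, hence Rejected.
(count=8, shape=square, color=blue, size=1) — color is blue, hence Rejected.
(count=10, shape=square, color=red, size=7) — color is red, hence Rejected.
(count=4, shape=square, color=green, size=6) — color is green, hence Accepted.
(count=2, shape=triangle, color=red, size=7) — color is red, hence Rejected.

Rejected, Rejected, Rejected, Accepted, Rejected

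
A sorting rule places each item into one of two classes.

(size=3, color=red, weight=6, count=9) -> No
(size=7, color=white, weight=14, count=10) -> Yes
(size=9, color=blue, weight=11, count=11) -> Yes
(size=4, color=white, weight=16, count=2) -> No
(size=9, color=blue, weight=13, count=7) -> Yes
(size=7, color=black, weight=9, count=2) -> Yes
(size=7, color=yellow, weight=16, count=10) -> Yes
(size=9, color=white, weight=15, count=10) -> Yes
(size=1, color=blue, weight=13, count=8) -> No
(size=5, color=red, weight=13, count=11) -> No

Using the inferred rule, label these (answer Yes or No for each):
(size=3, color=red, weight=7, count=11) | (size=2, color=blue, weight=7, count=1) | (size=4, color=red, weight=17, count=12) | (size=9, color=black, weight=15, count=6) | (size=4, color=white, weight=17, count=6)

No, No, No, Yes, No

The simplest hypothesis consistent with all the labels is: size ≥ 7.
(size=3, color=red, weight=7, count=11) → size = 3 → No.
(size=2, color=blue, weight=7, count=1) → size = 2 → No.
(size=4, color=red, weight=17, count=12) → size = 4 → No.
(size=9, color=black, weight=15, count=6) → size = 9 → Yes.
(size=4, color=white, weight=17, count=6) → size = 4 → No.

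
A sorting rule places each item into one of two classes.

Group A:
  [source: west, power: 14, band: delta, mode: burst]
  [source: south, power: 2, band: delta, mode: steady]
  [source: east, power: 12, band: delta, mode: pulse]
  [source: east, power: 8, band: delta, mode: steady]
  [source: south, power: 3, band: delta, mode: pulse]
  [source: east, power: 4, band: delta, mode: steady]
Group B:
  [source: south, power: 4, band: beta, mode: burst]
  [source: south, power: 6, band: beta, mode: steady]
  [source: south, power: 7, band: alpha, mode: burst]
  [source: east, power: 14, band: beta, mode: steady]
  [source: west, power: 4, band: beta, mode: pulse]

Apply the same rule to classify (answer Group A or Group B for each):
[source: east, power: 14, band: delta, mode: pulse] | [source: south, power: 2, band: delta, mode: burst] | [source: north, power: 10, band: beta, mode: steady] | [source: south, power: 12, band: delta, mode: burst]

Group A, Group A, Group B, Group A

Comparing the two groups points to one rule — band is delta.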